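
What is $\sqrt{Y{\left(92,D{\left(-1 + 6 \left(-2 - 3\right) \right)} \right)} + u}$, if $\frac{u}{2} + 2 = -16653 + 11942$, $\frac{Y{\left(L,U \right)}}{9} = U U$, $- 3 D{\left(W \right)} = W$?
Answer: $i \sqrt{8465} \approx 92.005 i$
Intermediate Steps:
$D{\left(W \right)} = - \frac{W}{3}$
$Y{\left(L,U \right)} = 9 U^{2}$ ($Y{\left(L,U \right)} = 9 U U = 9 U^{2}$)
$u = -9426$ ($u = -4 + 2 \left(-16653 + 11942\right) = -4 + 2 \left(-4711\right) = -4 - 9422 = -9426$)
$\sqrt{Y{\left(92,D{\left(-1 + 6 \left(-2 - 3\right) \right)} \right)} + u} = \sqrt{9 \left(- \frac{-1 + 6 \left(-2 - 3\right)}{3}\right)^{2} - 9426} = \sqrt{9 \left(- \frac{-1 + 6 \left(-5\right)}{3}\right)^{2} - 9426} = \sqrt{9 \left(- \frac{-1 - 30}{3}\right)^{2} - 9426} = \sqrt{9 \left(\left(- \frac{1}{3}\right) \left(-31\right)\right)^{2} - 9426} = \sqrt{9 \left(\frac{31}{3}\right)^{2} - 9426} = \sqrt{9 \cdot \frac{961}{9} - 9426} = \sqrt{961 - 9426} = \sqrt{-8465} = i \sqrt{8465}$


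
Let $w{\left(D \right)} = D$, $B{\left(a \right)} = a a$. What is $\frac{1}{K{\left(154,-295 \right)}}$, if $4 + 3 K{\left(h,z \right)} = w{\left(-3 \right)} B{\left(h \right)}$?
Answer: $- \frac{3}{71152} \approx -4.2163 \cdot 10^{-5}$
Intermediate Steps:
$B{\left(a \right)} = a^{2}$
$K{\left(h,z \right)} = - \frac{4}{3} - h^{2}$ ($K{\left(h,z \right)} = - \frac{4}{3} + \frac{\left(-3\right) h^{2}}{3} = - \frac{4}{3} - h^{2}$)
$\frac{1}{K{\left(154,-295 \right)}} = \frac{1}{- \frac{4}{3} - 154^{2}} = \frac{1}{- \frac{4}{3} - 23716} = \frac{1}{- \frac{71152}{3}} = - \frac{3}{71152}$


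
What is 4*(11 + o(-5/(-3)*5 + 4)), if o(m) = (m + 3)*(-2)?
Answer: -236/3 ≈ -78.667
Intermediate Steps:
o(m) = -6 - 2*m (o(m) = (3 + m)*(-2) = -6 - 2*m)
4*(11 + o(-5/(-3)*5 + 4)) = 4*(11 + (-6 - 2*(-5/(-3)*5 + 4))) = 4*(11 + (-6 - 2*(-5*(-1/3)*5 + 4))) = 4*(11 + (-6 - 2*((5/3)*5 + 4))) = 4*(11 + (-6 - 2*(25/3 + 4))) = 4*(11 + (-6 - 2*37/3)) = 4*(11 + (-6 - 74/3)) = 4*(11 - 92/3) = 4*(-59/3) = -236/3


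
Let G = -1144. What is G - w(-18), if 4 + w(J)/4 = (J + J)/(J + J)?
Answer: -1132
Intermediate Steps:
w(J) = -12 (w(J) = -16 + 4*((J + J)/(J + J)) = -16 + 4*((2*J)/((2*J))) = -16 + 4*((2*J)*(1/(2*J))) = -16 + 4*1 = -16 + 4 = -12)
G - w(-18) = -1144 - 1*(-12) = -1144 + 12 = -1132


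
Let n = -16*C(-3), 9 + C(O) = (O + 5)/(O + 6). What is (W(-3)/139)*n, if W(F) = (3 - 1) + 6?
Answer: 3200/417 ≈ 7.6739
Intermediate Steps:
W(F) = 8 (W(F) = 2 + 6 = 8)
C(O) = -9 + (5 + O)/(6 + O) (C(O) = -9 + (O + 5)/(O + 6) = -9 + (5 + O)/(6 + O))
n = 400/3 (n = -16*(-49 - 8*(-3))/(6 - 3) = -16*(-49 + 24)/3 = -16*(-25)/3 = -16*(-25/3) = 400/3 ≈ 133.33)
(W(-3)/139)*n = (8/139)*(400/3) = 3200/417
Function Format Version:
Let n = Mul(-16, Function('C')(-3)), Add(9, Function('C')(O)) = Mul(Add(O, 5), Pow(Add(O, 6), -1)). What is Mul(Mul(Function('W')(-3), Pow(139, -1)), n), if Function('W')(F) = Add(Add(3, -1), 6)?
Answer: Rational(3200, 417) ≈ 7.6739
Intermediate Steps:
Function('W')(F) = 8 (Function('W')(F) = Add(2, 6) = 8)
Function('C')(O) = Add(-9, Mul(Pow(Add(6, O), -1), Add(5, O))) (Function('C')(O) = Add(-9, Mul(Add(O, 5), Pow(Add(O, 6), -1))) = Add(-9, Mul(Add(5, O), Pow(Add(6, O), -1))) = Add(-9, Mul(Pow(Add(6, O), -1), Add(5, O))))
n = Rational(400, 3) (n = Mul(-16, Mul(Pow(Add(6, -3), -1), Add(-49, Mul(-8, -3)))) = Mul(-16, Mul(Pow(3, -1), Add(-49, 24))) = Mul(-16, Mul(Rational(1, 3), -25)) = Mul(-16, Rational(-25, 3)) = Rational(400, 3) ≈ 133.33)
Mul(Mul(Function('W')(-3), Pow(139, -1)), n) = Mul(Mul(8, Pow(139, -1)), Rational(400, 3)) = Mul(Mul(8, Rational(1, 139)), Rational(400, 3)) = Mul(Rational(8, 139), Rational(400, 3)) = Rational(3200, 417)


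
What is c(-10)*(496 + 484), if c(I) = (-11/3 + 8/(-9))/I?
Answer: 4018/9 ≈ 446.44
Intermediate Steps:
c(I) = -41/(9*I) (c(I) = (-11*1/3 + 8*(-1/9))/I = (-11/3 - 8/9)/I = -41/(9*I))
c(-10)*(496 + 484) = (-41/9/(-10))*(496 + 484) = -41/9*(-1/10)*980 = (41/90)*980 = 4018/9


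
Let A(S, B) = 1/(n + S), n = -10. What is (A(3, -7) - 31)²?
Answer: 47524/49 ≈ 969.88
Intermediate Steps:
A(S, B) = 1/(-10 + S)
(A(3, -7) - 31)² = (1/(-10 + 3) - 31)² = (1/(-7) - 31)² = (-⅐ - 31)² = (-218/7)² = 47524/49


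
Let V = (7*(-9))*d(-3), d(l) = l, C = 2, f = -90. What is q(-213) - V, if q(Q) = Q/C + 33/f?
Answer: -4438/15 ≈ -295.87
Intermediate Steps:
q(Q) = -11/30 + Q/2 (q(Q) = Q/2 + 33/(-90) = Q*(1/2) + 33*(-1/90) = Q/2 - 11/30 = -11/30 + Q/2)
V = 189 (V = (7*(-9))*(-3) = -63*(-3) = 189)
q(-213) - V = (-11/30 + (1/2)*(-213)) - 1*189 = (-11/30 - 213/2) - 189 = -1603/15 - 189 = -4438/15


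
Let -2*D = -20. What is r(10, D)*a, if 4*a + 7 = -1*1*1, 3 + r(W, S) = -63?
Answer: 132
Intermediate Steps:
D = 10 (D = -½*(-20) = 10)
r(W, S) = -66 (r(W, S) = -3 - 63 = -66)
a = -2 (a = -7/4 + (-1*1*1)/4 = -7/4 + (-1*1)/4 = -7/4 + (¼)*(-1) = -7/4 - ¼ = -2)
r(10, D)*a = -66*(-2) = 132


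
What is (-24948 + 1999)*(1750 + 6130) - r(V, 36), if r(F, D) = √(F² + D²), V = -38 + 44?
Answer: -180838120 - 6*√37 ≈ -1.8084e+8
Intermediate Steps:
V = 6
r(F, D) = √(D² + F²)
(-24948 + 1999)*(1750 + 6130) - r(V, 36) = (-24948 + 1999)*(1750 + 6130) - √(36² + 6²) = -22949*7880 - √(1296 + 36) = -180838120 - √1332 = -180838120 - 6*√37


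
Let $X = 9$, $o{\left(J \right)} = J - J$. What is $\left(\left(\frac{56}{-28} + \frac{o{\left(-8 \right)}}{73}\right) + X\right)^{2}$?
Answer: $49$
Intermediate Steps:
$o{\left(J \right)} = 0$
$\left(\left(\frac{56}{-28} + \frac{o{\left(-8 \right)}}{73}\right) + X\right)^{2} = \left(\left(\frac{56}{-28} + \frac{0}{73}\right) + 9\right)^{2} = \left(\left(56 \left(- \frac{1}{28}\right) + 0 \cdot \frac{1}{73}\right) + 9\right)^{2} = \left(\left(-2 + 0\right) + 9\right)^{2} = \left(-2 + 9\right)^{2} = 7^{2} = 49$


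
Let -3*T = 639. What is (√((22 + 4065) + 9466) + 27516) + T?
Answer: 27303 + √13553 ≈ 27419.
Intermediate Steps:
T = -213 (T = -⅓*639 = -213)
(√((22 + 4065) + 9466) + 27516) + T = (√((22 + 4065) + 9466) + 27516) - 213 = (√(4087 + 9466) + 27516) - 213 = (√13553 + 27516) - 213 = (27516 + √13553) - 213 = 27303 + √13553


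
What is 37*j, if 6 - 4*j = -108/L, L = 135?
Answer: 629/10 ≈ 62.900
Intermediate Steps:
j = 17/10 (j = 3/2 - (-27)/135 = 3/2 - 1/4*(-4/5) = 3/2 + 1/5 = 17/10 ≈ 1.7000)
37*j = 37*(17/10) = 629/10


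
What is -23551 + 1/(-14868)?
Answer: -350156269/14868 ≈ -23551.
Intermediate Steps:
-23551 + 1/(-14868) = -23551 - 1/14868 = -350156269/14868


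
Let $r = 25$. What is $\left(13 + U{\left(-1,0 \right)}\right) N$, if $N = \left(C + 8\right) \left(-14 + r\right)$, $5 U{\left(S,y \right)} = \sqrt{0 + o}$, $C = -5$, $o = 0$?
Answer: $429$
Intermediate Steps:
$U{\left(S,y \right)} = 0$ ($U{\left(S,y \right)} = \frac{\sqrt{0 + 0}}{5} = \frac{\sqrt{0}}{5} = \frac{1}{5} \cdot 0 = 0$)
$N = 33$ ($N = \left(-5 + 8\right) \left(-14 + 25\right) = 3 \cdot 11 = 33$)
$\left(13 + U{\left(-1,0 \right)}\right) N = \left(13 + 0\right) 33 = 13 \cdot 33 = 429$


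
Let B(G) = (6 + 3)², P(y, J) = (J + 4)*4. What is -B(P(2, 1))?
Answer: -81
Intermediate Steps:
P(y, J) = 16 + 4*J (P(y, J) = (4 + J)*4 = 16 + 4*J)
B(G) = 81 (B(G) = 9² = 81)
-B(P(2, 1)) = -1*81 = -81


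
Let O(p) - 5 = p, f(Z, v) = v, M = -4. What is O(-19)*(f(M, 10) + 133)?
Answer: -2002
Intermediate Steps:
O(p) = 5 + p
O(-19)*(f(M, 10) + 133) = (5 - 19)*(10 + 133) = -14*143 = -2002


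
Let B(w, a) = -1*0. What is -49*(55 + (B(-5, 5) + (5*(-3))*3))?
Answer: -490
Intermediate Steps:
B(w, a) = 0
-49*(55 + (B(-5, 5) + (5*(-3))*3)) = -49*(55 + (0 + (5*(-3))*3)) = -49*(55 + (0 - 15*3)) = -49*(55 + (0 - 45)) = -49*(55 - 45) = -49*10 = -490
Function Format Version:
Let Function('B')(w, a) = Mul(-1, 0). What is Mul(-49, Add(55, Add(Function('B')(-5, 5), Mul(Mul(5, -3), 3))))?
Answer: -490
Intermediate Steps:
Function('B')(w, a) = 0
Mul(-49, Add(55, Add(Function('B')(-5, 5), Mul(Mul(5, -3), 3)))) = Mul(-49, Add(55, Add(0, Mul(Mul(5, -3), 3)))) = Mul(-49, Add(55, Add(0, Mul(-15, 3)))) = Mul(-49, Add(55, Add(0, -45))) = Mul(-49, Add(55, -45)) = Mul(-49, 10) = -490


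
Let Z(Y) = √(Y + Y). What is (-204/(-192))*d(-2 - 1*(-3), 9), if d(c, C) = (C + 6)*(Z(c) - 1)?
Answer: -255/16 + 255*√2/16 ≈ 6.6015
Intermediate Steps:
Z(Y) = √2*√Y (Z(Y) = √(2*Y) = √2*√Y)
d(c, C) = (-1 + √2*√c)*(6 + C) (d(c, C) = (C + 6)*(√2*√c - 1) = (6 + C)*(-1 + √2*√c) = (-1 + √2*√c)*(6 + C))
(-204/(-192))*d(-2 - 1*(-3), 9) = (-204/(-192))*(-6 - 1*9 + 6*√2*√(-2 - 1*(-3)) + 9*√2*√(-2 - 1*(-3))) = (-204*(-1/192))*(-6 - 9 + 6*√2*√(-2 + 3) + 9*√2*√(-2 + 3)) = 17*(-6 - 9 + 6*√2*√1 + 9*√2*√1)/16 = 17*(-6 - 9 + 6*√2*1 + 9*√2*1)/16 = 17*(-6 - 9 + 6*√2 + 9*√2)/16 = 17*(-15 + 15*√2)/16 = -255/16 + 255*√2/16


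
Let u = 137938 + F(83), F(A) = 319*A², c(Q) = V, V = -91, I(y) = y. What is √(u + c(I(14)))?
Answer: 7*√47662 ≈ 1528.2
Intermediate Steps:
c(Q) = -91
u = 2335529 (u = 137938 + 319*83² = 137938 + 319*6889 = 137938 + 2197591 = 2335529)
√(u + c(I(14))) = √(2335529 - 91) = √2335438 = 7*√47662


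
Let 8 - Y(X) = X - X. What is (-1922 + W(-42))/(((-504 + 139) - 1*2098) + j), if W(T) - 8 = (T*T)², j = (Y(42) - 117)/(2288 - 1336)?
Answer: -2960512464/2344885 ≈ -1262.5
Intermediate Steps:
Y(X) = 8 (Y(X) = 8 - (X - X) = 8 - 1*0 = 8 + 0 = 8)
j = -109/952 (j = (8 - 117)/(2288 - 1336) = -109/952 ≈ -0.11450)
W(T) = 8 + T⁴ (W(T) = 8 + (T*T)² = 8 + (T²)² = 8 + T⁴)
(-1922 + W(-42))/(((-504 + 139) - 1*2098) + j) = (-1922 + (8 + (-42)⁴))/(((-504 + 139) - 1*2098) - 109/952) = (-1922 + (8 + 3111696))/((-365 - 2098) - 109/952) = (-1922 + 3111704)/(-2463 - 109/952) = 3109782/(-2344885/952) = 3109782*(-952/2344885) = -2960512464/2344885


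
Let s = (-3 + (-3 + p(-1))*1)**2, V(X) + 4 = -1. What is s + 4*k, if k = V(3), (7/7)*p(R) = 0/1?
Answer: 16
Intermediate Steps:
p(R) = 0 (p(R) = 0/1 = 0*1 = 0)
V(X) = -5 (V(X) = -4 - 1 = -5)
k = -5
s = 36 (s = (-3 + (-3 + 0)*1)**2 = (-3 - 3*1)**2 = (-3 - 3)**2 = (-6)**2 = 36)
s + 4*k = 36 + 4*(-5) = 36 - 20 = 16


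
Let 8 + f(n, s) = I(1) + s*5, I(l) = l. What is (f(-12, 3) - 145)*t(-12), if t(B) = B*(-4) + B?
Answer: -4932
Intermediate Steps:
f(n, s) = -7 + 5*s (f(n, s) = -8 + (1 + s*5) = -8 + (1 + 5*s) = -7 + 5*s)
t(B) = -3*B (t(B) = -4*B + B = -3*B)
(f(-12, 3) - 145)*t(-12) = ((-7 + 5*3) - 145)*(-3*(-12)) = ((-7 + 15) - 145)*36 = (8 - 145)*36 = -137*36 = -4932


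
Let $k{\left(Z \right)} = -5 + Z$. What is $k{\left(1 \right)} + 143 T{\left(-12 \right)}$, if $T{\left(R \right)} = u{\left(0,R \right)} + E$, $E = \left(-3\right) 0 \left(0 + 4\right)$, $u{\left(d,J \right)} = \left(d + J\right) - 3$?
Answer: $-2149$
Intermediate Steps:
$u{\left(d,J \right)} = -3 + J + d$ ($u{\left(d,J \right)} = \left(J + d\right) - 3 = -3 + J + d$)
$E = 0$ ($E = 0 \cdot 4 = 0$)
$T{\left(R \right)} = -3 + R$ ($T{\left(R \right)} = \left(-3 + R + 0\right) + 0 = \left(-3 + R\right) + 0 = -3 + R$)
$k{\left(1 \right)} + 143 T{\left(-12 \right)} = \left(-5 + 1\right) + 143 \left(-3 - 12\right) = -4 + 143 \left(-15\right) = -4 - 2145 = -2149$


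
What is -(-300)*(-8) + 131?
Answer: -2269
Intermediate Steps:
-(-300)*(-8) + 131 = -50*48 + 131 = -2400 + 131 = -2269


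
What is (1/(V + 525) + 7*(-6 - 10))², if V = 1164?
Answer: 35784153889/2852721 ≈ 12544.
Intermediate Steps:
(1/(V + 525) + 7*(-6 - 10))² = (1/(1164 + 525) + 7*(-6 - 10))² = (1/1689 + 7*(-16))² = (1/1689 - 112)² = (-189167/1689)² = 35784153889/2852721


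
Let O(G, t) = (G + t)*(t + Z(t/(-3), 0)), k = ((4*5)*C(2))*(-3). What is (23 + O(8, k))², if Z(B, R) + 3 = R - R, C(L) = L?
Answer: 190412401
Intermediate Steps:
Z(B, R) = -3 (Z(B, R) = -3 + (R - R) = -3 + 0 = -3)
k = -120 (k = ((4*5)*2)*(-3) = (20*2)*(-3) = 40*(-3) = -120)
O(G, t) = (-3 + t)*(G + t) (O(G, t) = (G + t)*(t - 3) = (G + t)*(-3 + t) = (-3 + t)*(G + t))
(23 + O(8, k))² = (23 + ((-120)² - 3*8 - 3*(-120) + 8*(-120)))² = (23 + (14400 - 24 + 360 - 960))² = (23 + 13776)² = 13799² = 190412401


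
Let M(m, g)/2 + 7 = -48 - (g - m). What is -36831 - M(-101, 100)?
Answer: -36319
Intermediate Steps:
M(m, g) = -110 - 2*g + 2*m (M(m, g) = -14 + 2*(-48 - (g - m)) = -14 + 2*(-48 + (m - g)) = -14 + 2*(-48 + m - g) = -14 + (-96 - 2*g + 2*m) = -110 - 2*g + 2*m)
-36831 - M(-101, 100) = -36831 - (-110 - 2*100 + 2*(-101)) = -36831 - (-110 - 200 - 202) = -36831 - 1*(-512) = -36831 + 512 = -36319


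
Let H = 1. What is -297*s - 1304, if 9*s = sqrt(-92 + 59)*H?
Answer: -1304 - 33*I*sqrt(33) ≈ -1304.0 - 189.57*I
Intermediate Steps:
s = I*sqrt(33)/9 (s = (sqrt(-92 + 59)*1)/9 = (sqrt(-33)*1)/9 = ((I*sqrt(33))*1)/9 = (I*sqrt(33))/9 = I*sqrt(33)/9 ≈ 0.63828*I)
-297*s - 1304 = -33*I*sqrt(33) - 1304 = -1304 - 33*I*sqrt(33)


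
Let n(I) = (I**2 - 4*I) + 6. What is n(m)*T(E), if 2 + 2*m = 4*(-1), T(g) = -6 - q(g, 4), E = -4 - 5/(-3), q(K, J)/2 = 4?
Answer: -378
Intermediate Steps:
q(K, J) = 8 (q(K, J) = 2*4 = 8)
E = -7/3 (E = -4 - 5*(-1/3) = -4 + 5/3 = -7/3 ≈ -2.3333)
T(g) = -14 (T(g) = -6 - 1*8 = -6 - 8 = -14)
m = -3 (m = -1 + (4*(-1))/2 = -1 + (1/2)*(-4) = -1 - 2 = -3)
n(I) = 6 + I**2 - 4*I
n(m)*T(E) = (6 + (-3)**2 - 4*(-3))*(-14) = (6 + 9 + 12)*(-14) = 27*(-14) = -378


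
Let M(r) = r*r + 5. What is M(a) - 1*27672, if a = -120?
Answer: -13267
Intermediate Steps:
M(r) = 5 + r**2 (M(r) = r**2 + 5 = 5 + r**2)
M(a) - 1*27672 = (5 + (-120)**2) - 1*27672 = (5 + 14400) - 27672 = 14405 - 27672 = -13267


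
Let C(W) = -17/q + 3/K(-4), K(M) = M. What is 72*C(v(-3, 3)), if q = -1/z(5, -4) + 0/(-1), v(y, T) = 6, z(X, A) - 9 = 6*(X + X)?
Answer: 84402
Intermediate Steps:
z(X, A) = 9 + 12*X (z(X, A) = 9 + 6*(X + X) = 9 + 6*(2*X) = 9 + 12*X)
q = -1/69 (q = -1/(9 + 12*5) + 0/(-1) = -1/(9 + 60) + 0*(-1) = -1/69 + 0 = -1/69 ≈ -0.014493)
C(W) = 4689/4 (C(W) = -17/(-1/69) + 3/(-4) = -17*(-69) + 3*(-1/4) = 1173 - 3/4 = 4689/4)
72*C(v(-3, 3)) = 72*(4689/4) = 84402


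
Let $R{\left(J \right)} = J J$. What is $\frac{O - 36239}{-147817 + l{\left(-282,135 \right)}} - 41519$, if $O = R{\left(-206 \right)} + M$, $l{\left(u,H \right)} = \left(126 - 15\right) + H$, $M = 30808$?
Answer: $- \frac{6127037354}{147571} \approx -41519.0$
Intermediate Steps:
$R{\left(J \right)} = J^{2}$
$l{\left(u,H \right)} = 111 + H$
$O = 73244$ ($O = \left(-206\right)^{2} + 30808 = 42436 + 30808 = 73244$)
$\frac{O - 36239}{-147817 + l{\left(-282,135 \right)}} - 41519 = \frac{73244 - 36239}{-147817 + \left(111 + 135\right)} - 41519 = \frac{37005}{-147817 + 246} - 41519 = \frac{37005}{-147571} - 41519 = 37005 \left(- \frac{1}{147571}\right) - 41519 = - \frac{37005}{147571} - 41519 = - \frac{6127037354}{147571}$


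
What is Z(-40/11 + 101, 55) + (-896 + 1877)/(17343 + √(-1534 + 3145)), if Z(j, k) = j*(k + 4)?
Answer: 191980309005/33419782 - 327*√179/33419782 ≈ 5744.5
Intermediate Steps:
Z(j, k) = j*(4 + k)
Z(-40/11 + 101, 55) + (-896 + 1877)/(17343 + √(-1534 + 3145)) = (-40/11 + 101)*(4 + 55) + (-896 + 1877)/(17343 + √(-1534 + 3145)) = (-40*1/11 + 101)*59 + 981/(17343 + √1611) = (-40/11 + 101)*59 + 981/(17343 + 3*√179) = (1071/11)*59 + 981/(17343 + 3*√179) = 63189/11 + 981/(17343 + 3*√179)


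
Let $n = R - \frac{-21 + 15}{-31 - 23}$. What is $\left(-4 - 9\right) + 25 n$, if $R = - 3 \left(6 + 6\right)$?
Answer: $- \frac{8242}{9} \approx -915.78$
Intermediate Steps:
$R = -36$ ($R = \left(-3\right) 12 = -36$)
$n = - \frac{325}{9}$ ($n = -36 - \frac{-21 + 15}{-31 - 23} = -36 - - \frac{6}{-54} = -36 - \left(-6\right) \left(- \frac{1}{54}\right) = -36 - \frac{1}{9} = - \frac{325}{9} \approx -36.111$)
$\left(-4 - 9\right) + 25 n = \left(-4 - 9\right) + 25 \left(- \frac{325}{9}\right) = \left(-4 - 9\right) - \frac{8125}{9} = -13 - \frac{8125}{9} = - \frac{8242}{9}$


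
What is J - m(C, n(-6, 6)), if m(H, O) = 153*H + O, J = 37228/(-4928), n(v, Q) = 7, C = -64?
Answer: 12045813/1232 ≈ 9777.4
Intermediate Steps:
J = -9307/1232 (J = 37228*(-1/4928) = -9307/1232 ≈ -7.5544)
m(H, O) = O + 153*H
J - m(C, n(-6, 6)) = -9307/1232 - (7 + 153*(-64)) = -9307/1232 - (7 - 9792) = -9307/1232 - 1*(-9785) = -9307/1232 + 9785 = 12045813/1232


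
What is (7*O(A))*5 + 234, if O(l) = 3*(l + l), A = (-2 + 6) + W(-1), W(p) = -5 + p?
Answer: -186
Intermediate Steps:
A = -2 (A = (-2 + 6) + (-5 - 1) = 4 - 6 = -2)
O(l) = 6*l (O(l) = 3*(2*l) = 6*l)
(7*O(A))*5 + 234 = (7*(6*(-2)))*5 + 234 = (7*(-12))*5 + 234 = -84*5 + 234 = -420 + 234 = -186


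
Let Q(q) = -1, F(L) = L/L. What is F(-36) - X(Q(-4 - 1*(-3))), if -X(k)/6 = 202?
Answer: 1213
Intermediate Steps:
F(L) = 1
X(k) = -1212 (X(k) = -6*202 = -1212)
F(-36) - X(Q(-4 - 1*(-3))) = 1 - 1*(-1212) = 1 + 1212 = 1213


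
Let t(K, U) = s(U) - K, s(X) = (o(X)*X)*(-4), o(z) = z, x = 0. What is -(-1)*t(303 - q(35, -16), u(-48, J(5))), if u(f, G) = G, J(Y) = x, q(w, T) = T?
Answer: -319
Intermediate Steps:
J(Y) = 0
s(X) = -4*X² (s(X) = (X*X)*(-4) = X²*(-4) = -4*X²)
t(K, U) = -K - 4*U² (t(K, U) = -4*U² - K = -K - 4*U²)
-(-1)*t(303 - q(35, -16), u(-48, J(5))) = -(-1)*(-(303 - 1*(-16)) - 4*0²) = -(-1)*(-(303 + 16) - 4*0) = -(-1)*(-1*319 + 0) = -(-1)*(-319 + 0) = -(-1)*(-319) = -1*319 = -319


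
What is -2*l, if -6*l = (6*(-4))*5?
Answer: -40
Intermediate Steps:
l = 20 (l = -6*(-4)*5/6 = -(-4)*5 = -⅙*(-120) = 20)
-2*l = -2*20 = -40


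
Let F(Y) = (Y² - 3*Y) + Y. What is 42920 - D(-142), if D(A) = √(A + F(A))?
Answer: 42920 - √20306 ≈ 42778.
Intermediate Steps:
F(Y) = Y² - 2*Y
D(A) = √(A + A*(-2 + A))
42920 - D(-142) = 42920 - √(-142*(-1 - 142)) = 42920 - √(-142*(-143)) = 42920 - √20306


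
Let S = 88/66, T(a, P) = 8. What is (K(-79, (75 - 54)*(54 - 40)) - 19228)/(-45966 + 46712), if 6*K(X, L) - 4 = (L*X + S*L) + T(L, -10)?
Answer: -69095/2238 ≈ -30.874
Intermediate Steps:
S = 4/3 (S = 88*(1/66) = 4/3 ≈ 1.3333)
K(X, L) = 2 + 2*L/9 + L*X/6 (K(X, L) = ⅔ + ((L*X + 4*L/3) + 8)/6 = ⅔ + ((4*L/3 + L*X) + 8)/6 = ⅔ + (8 + 4*L/3 + L*X)/6 = ⅔ + (4/3 + 2*L/9 + L*X/6) = 2 + 2*L/9 + L*X/6)
(K(-79, (75 - 54)*(54 - 40)) - 19228)/(-45966 + 46712) = ((2 + 2*((75 - 54)*(54 - 40))/9 + (⅙)*((75 - 54)*(54 - 40))*(-79)) - 19228)/(-45966 + 46712) = ((2 + 2*(21*14)/9 + (⅙)*(21*14)*(-79)) - 19228)/746 = ((2 + (2/9)*294 + (⅙)*294*(-79)) - 19228)*(1/746) = ((2 + 196/3 - 3871) - 19228)*(1/746) = (-11411/3 - 19228)*(1/746) = -69095/3*1/746 = -69095/2238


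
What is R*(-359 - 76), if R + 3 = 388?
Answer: -167475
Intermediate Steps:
R = 385 (R = -3 + 388 = 385)
R*(-359 - 76) = 385*(-359 - 76) = 385*(-435) = -167475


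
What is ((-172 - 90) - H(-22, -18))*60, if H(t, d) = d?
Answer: -14640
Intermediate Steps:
((-172 - 90) - H(-22, -18))*60 = ((-172 - 90) - 1*(-18))*60 = (-262 + 18)*60 = -244*60 = -14640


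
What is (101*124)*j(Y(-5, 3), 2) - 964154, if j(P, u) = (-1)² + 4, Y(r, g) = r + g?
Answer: -901534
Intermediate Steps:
Y(r, g) = g + r
j(P, u) = 5 (j(P, u) = 1 + 4 = 5)
(101*124)*j(Y(-5, 3), 2) - 964154 = (101*124)*5 - 964154 = 12524*5 - 964154 = 62620 - 964154 = -901534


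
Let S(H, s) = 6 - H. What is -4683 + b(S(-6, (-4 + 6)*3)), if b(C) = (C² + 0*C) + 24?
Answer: -4515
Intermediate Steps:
b(C) = 24 + C² (b(C) = (C² + 0) + 24 = C² + 24 = 24 + C²)
-4683 + b(S(-6, (-4 + 6)*3)) = -4683 + (24 + (6 - 1*(-6))²) = -4683 + (24 + (6 + 6)²) = -4683 + (24 + 12²) = -4683 + (24 + 144) = -4683 + 168 = -4515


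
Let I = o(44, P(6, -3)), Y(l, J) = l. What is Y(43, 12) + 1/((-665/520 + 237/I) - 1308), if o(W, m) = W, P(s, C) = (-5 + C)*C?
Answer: 64139935/1491653 ≈ 42.999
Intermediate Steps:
P(s, C) = C*(-5 + C)
I = 44
Y(43, 12) + 1/((-665/520 + 237/I) - 1308) = 43 + 1/((-665/520 + 237/44) - 1308) = 43 + 1/((-665*1/520 + 237*(1/44)) - 1308) = 43 + 1/((-133/104 + 237/44) - 1308) = 43 + 1/(4699/1144 - 1308) = 43 + 1/(-1491653/1144) = 43 - 1144/1491653 = 64139935/1491653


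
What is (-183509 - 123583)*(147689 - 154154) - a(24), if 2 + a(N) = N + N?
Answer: 1985349734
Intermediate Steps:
a(N) = -2 + 2*N (a(N) = -2 + (N + N) = -2 + 2*N)
(-183509 - 123583)*(147689 - 154154) - a(24) = (-183509 - 123583)*(147689 - 154154) - (-2 + 2*24) = -307092*(-6465) - (-2 + 48) = 1985349780 - 1*46 = 1985349780 - 46 = 1985349734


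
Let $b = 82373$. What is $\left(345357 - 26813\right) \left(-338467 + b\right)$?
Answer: $-81577207136$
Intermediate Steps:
$\left(345357 - 26813\right) \left(-338467 + b\right) = \left(345357 - 26813\right) \left(-338467 + 82373\right) = 318544 \left(-256094\right) = -81577207136$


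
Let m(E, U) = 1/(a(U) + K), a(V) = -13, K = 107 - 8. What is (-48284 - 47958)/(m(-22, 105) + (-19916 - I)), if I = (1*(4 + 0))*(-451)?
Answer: 8276812/1557631 ≈ 5.3137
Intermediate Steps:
K = 99
I = -1804 (I = (1*4)*(-451) = 4*(-451) = -1804)
m(E, U) = 1/86 (m(E, U) = 1/(-13 + 99) = 1/86)
(-48284 - 47958)/(m(-22, 105) + (-19916 - I)) = (-48284 - 47958)/(1/86 + (-19916 - 1*(-1804))) = -96242/(1/86 + (-19916 + 1804)) = -96242/(1/86 - 18112) = -96242/(-1557631/86) = -96242*(-86/1557631) = 8276812/1557631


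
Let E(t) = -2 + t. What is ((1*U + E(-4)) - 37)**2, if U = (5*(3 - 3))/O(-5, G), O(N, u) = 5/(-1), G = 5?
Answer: 1849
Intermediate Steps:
O(N, u) = -5 (O(N, u) = 5*(-1) = -5)
U = 0 (U = (5*(3 - 3))/(-5) = (5*0)*(-1/5) = 0*(-1/5) = 0)
((1*U + E(-4)) - 37)**2 = ((1*0 + (-2 - 4)) - 37)**2 = ((0 - 6) - 37)**2 = (-6 - 37)**2 = (-43)**2 = 1849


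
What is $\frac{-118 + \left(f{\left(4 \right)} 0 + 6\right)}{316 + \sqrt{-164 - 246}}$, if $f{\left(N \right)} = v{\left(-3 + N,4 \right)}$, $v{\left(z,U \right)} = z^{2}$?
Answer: $- \frac{17696}{50133} + \frac{56 i \sqrt{410}}{50133} \approx -0.35298 + 0.022618 i$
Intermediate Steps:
$f{\left(N \right)} = \left(-3 + N\right)^{2}$
$\frac{-118 + \left(f{\left(4 \right)} 0 + 6\right)}{316 + \sqrt{-164 - 246}} = \frac{-118 + \left(\left(-3 + 4\right)^{2} \cdot 0 + 6\right)}{316 + \sqrt{-164 - 246}} = \frac{-118 + \left(1^{2} \cdot 0 + 6\right)}{316 + \sqrt{-410}} = \frac{-118 + \left(1 \cdot 0 + 6\right)}{316 + i \sqrt{410}} = \frac{-118 + \left(0 + 6\right)}{316 + i \sqrt{410}} = \frac{-118 + 6}{316 + i \sqrt{410}} = - \frac{112}{316 + i \sqrt{410}}$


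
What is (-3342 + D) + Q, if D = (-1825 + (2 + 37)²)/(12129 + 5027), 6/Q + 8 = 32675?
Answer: -156081980968/46702921 ≈ -3342.0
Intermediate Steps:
Q = 2/10889 (Q = 6/(-8 + 32675) = 6/32667 = 6*(1/32667) = 2/10889 ≈ 0.00018367)
D = -76/4289 (D = (-1825 + 39²)/17156 = (-1825 + 1521)*(1/17156) = -304*1/17156 = -76/4289 ≈ -0.017720)
(-3342 + D) + Q = (-3342 - 76/4289) + 2/10889 = -14333914/4289 + 2/10889 = -156081980968/46702921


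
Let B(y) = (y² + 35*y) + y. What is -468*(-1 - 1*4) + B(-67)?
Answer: 4417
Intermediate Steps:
B(y) = y² + 36*y
-468*(-1 - 1*4) + B(-67) = -468*(-1 - 1*4) - 67*(36 - 67) = -468*(-1 - 4) - 67*(-31) = -468*(-5) + 2077 = 2340 + 2077 = 4417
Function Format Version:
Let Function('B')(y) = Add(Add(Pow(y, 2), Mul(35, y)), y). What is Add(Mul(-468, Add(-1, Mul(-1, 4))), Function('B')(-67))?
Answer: 4417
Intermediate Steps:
Function('B')(y) = Add(Pow(y, 2), Mul(36, y))
Add(Mul(-468, Add(-1, Mul(-1, 4))), Function('B')(-67)) = Add(Mul(-468, Add(-1, Mul(-1, 4))), Mul(-67, Add(36, -67))) = Add(Mul(-468, Add(-1, -4)), Mul(-67, -31)) = Add(Mul(-468, -5), 2077) = Add(2340, 2077) = 4417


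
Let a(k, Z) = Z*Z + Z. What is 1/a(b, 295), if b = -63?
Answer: 1/87320 ≈ 1.1452e-5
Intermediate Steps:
a(k, Z) = Z + Z**2 (a(k, Z) = Z**2 + Z = Z + Z**2)
1/a(b, 295) = 1/(295*(1 + 295)) = 1/(295*296) = 1/87320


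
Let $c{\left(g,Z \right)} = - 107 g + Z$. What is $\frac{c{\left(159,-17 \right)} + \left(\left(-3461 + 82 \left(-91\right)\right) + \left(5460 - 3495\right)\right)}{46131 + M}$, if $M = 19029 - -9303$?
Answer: $- \frac{25988}{74463} \approx -0.34901$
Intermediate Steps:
$M = 28332$ ($M = 19029 + 9303 = 28332$)
$c{\left(g,Z \right)} = Z - 107 g$
$\frac{c{\left(159,-17 \right)} + \left(\left(-3461 + 82 \left(-91\right)\right) + \left(5460 - 3495\right)\right)}{46131 + M} = \frac{\left(-17 - 17013\right) + \left(\left(-3461 + 82 \left(-91\right)\right) + \left(5460 - 3495\right)\right)}{46131 + 28332} = \frac{\left(-17 - 17013\right) + \left(\left(-3461 - 7462\right) + \left(5460 - 3495\right)\right)}{74463} = \left(-17030 + \left(-10923 + 1965\right)\right) \frac{1}{74463} = \left(-17030 - 8958\right) \frac{1}{74463} = \left(-25988\right) \frac{1}{74463} = - \frac{25988}{74463}$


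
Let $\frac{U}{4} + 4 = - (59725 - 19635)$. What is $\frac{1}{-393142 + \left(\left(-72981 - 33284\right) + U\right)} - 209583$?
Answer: $- \frac{138279300490}{659783} \approx -2.0958 \cdot 10^{5}$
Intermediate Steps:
$U = -160376$ ($U = -16 + 4 \left(- (59725 - 19635)\right) = -16 + 4 \left(\left(-1\right) 40090\right) = -16 + 4 \left(-40090\right) = -16 - 160360 = -160376$)
$\frac{1}{-393142 + \left(\left(-72981 - 33284\right) + U\right)} - 209583 = \frac{1}{-393142 - 266641} - 209583 = \frac{1}{-659783} - 209583 = - \frac{1}{659783} - 209583 = - \frac{138279300490}{659783}$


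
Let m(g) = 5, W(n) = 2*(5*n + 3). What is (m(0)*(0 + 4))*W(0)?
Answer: 120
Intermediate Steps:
W(n) = 6 + 10*n (W(n) = 2*(3 + 5*n) = 6 + 10*n)
(m(0)*(0 + 4))*W(0) = (5*(0 + 4))*(6 + 10*0) = (5*4)*(6 + 0) = 20*6 = 120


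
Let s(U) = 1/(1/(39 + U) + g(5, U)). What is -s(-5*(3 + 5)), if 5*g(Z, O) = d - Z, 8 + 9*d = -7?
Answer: 3/7 ≈ 0.42857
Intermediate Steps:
d = -5/3 (d = -8/9 + (1/9)*(-7) = -8/9 - 7/9 = -5/3 ≈ -1.6667)
g(Z, O) = -1/3 - Z/5 (g(Z, O) = (-5/3 - Z)/5 = -1/3 - Z/5)
s(U) = 1/(-4/3 + 1/(39 + U)) (s(U) = 1/(1/(39 + U) + (-1/3 - 1/5*5)) = 1/(1/(39 + U) + (-1/3 - 1)) = 1/(1/(39 + U) - 4/3) = 1/(-4/3 + 1/(39 + U)))
-s(-5*(3 + 5)) = -3*(-39 - (-5)*(3 + 5))/(153 + 4*(-5*(3 + 5))) = -3*(-39 - (-5)*8)/(153 + 4*(-5*8)) = -3*(-39 - 1*(-40))/(153 + 4*(-40)) = -3*(-39 + 40)/(153 - 160) = -3/(-7) = -3*(-1)/7 = -1*(-3/7) = 3/7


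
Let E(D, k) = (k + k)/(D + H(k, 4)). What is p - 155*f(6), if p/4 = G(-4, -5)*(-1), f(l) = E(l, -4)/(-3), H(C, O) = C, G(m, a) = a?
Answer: -560/3 ≈ -186.67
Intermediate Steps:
E(D, k) = 2*k/(D + k) (E(D, k) = (k + k)/(D + k) = (2*k)/(D + k) = 2*k/(D + k))
f(l) = 8/(3*(-4 + l)) (f(l) = (2*(-4)/(l - 4))/(-3) = -2*(-4)/(3*(-4 + l)) = -(-8)/(3*(-4 + l)) = 8/(3*(-4 + l)))
p = 20 (p = 4*(-5*(-1)) = 4*5 = 20)
p - 155*f(6) = 20 - 1240/(3*(-4 + 6)) = 20 - 1240/(3*2) = 20 - 155*4/3 = 20 - 620/3 = -560/3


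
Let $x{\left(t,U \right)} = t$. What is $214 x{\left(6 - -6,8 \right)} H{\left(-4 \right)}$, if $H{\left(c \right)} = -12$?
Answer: $-30816$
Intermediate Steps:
$214 x{\left(6 - -6,8 \right)} H{\left(-4 \right)} = 214 \left(6 - -6\right) \left(-12\right) = 214 \left(6 + 6\right) \left(-12\right) = 214 \cdot 12 \left(-12\right) = 2568 \left(-12\right) = -30816$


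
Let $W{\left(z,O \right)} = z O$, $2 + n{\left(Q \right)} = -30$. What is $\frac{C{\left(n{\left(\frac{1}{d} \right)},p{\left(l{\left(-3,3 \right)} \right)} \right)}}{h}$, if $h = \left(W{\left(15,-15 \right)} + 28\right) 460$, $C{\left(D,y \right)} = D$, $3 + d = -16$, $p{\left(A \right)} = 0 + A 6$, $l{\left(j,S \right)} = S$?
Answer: $\frac{8}{22655} \approx 0.00035312$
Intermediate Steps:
$p{\left(A \right)} = 6 A$ ($p{\left(A \right)} = 0 + 6 A = 6 A$)
$d = -19$ ($d = -3 - 16 = -19$)
$n{\left(Q \right)} = -32$ ($n{\left(Q \right)} = -2 - 30 = -32$)
$W{\left(z,O \right)} = O z$
$h = -90620$ ($h = \left(\left(-15\right) 15 + 28\right) 460 = \left(-225 + 28\right) 460 = \left(-197\right) 460 = -90620$)
$\frac{C{\left(n{\left(\frac{1}{d} \right)},p{\left(l{\left(-3,3 \right)} \right)} \right)}}{h} = - \frac{32}{-90620} = \left(-32\right) \left(- \frac{1}{90620}\right) = \frac{8}{22655}$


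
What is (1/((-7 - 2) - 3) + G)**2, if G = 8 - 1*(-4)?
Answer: 20449/144 ≈ 142.01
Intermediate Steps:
G = 12 (G = 8 + 4 = 12)
(1/((-7 - 2) - 3) + G)**2 = (1/((-7 - 2) - 3) + 12)**2 = (1/(-9 - 3) + 12)**2 = (1/(-12) + 12)**2 = (-1/12 + 12)**2 = (143/12)**2 = 20449/144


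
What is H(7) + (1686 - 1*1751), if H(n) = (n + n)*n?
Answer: 33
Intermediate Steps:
H(n) = 2*n**2 (H(n) = (2*n)*n = 2*n**2)
H(7) + (1686 - 1*1751) = 2*7**2 + (1686 - 1*1751) = 2*49 + (1686 - 1751) = 98 - 65 = 33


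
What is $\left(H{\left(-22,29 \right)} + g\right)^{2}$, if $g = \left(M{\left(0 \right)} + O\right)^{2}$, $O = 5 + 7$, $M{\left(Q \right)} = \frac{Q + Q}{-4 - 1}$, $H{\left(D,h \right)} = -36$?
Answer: $11664$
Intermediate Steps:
$M{\left(Q \right)} = - \frac{2 Q}{5}$ ($M{\left(Q \right)} = \frac{2 Q}{-5} = 2 Q \left(- \frac{1}{5}\right) = - \frac{2 Q}{5}$)
$O = 12$
$g = 144$ ($g = \left(\left(- \frac{2}{5}\right) 0 + 12\right)^{2} = \left(0 + 12\right)^{2} = 12^{2} = 144$)
$\left(H{\left(-22,29 \right)} + g\right)^{2} = \left(-36 + 144\right)^{2} = 108^{2} = 11664$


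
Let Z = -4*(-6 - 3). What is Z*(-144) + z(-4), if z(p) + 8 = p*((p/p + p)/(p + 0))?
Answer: -5195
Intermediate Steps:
Z = 36 (Z = -4*(-9) = 36)
z(p) = -7 + p (z(p) = -8 + p*((p/p + p)/(p + 0)) = -8 + p*((1 + p)/p) = -8 + (1 + p) = -7 + p)
Z*(-144) + z(-4) = 36*(-144) + (-7 - 4) = -5184 - 11 = -5195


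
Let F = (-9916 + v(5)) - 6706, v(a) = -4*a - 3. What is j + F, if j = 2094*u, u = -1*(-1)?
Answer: -14551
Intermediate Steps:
v(a) = -3 - 4*a
u = 1
F = -16645 (F = (-9916 + (-3 - 4*5)) - 6706 = (-9916 + (-3 - 20)) - 6706 = (-9916 - 23) - 6706 = -9939 - 6706 = -16645)
j = 2094 (j = 2094*1 = 2094)
j + F = 2094 - 16645 = -14551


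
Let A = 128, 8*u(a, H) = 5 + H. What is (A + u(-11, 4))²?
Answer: 1067089/64 ≈ 16673.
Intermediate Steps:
u(a, H) = 5/8 + H/8 (u(a, H) = (5 + H)/8 = 5/8 + H/8)
(A + u(-11, 4))² = (128 + (5/8 + (⅛)*4))² = (128 + (5/8 + ½))² = (128 + 9/8)² = (1033/8)² = 1067089/64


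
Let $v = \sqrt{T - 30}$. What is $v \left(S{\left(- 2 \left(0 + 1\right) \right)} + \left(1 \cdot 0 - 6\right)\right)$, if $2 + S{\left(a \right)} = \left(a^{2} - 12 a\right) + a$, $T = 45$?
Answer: $18 \sqrt{15} \approx 69.714$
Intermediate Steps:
$v = \sqrt{15}$ ($v = \sqrt{45 - 30} = \sqrt{15} \approx 3.873$)
$S{\left(a \right)} = -2 + a^{2} - 11 a$ ($S{\left(a \right)} = -2 + \left(\left(a^{2} - 12 a\right) + a\right) = -2 + \left(a^{2} - 11 a\right) = -2 + a^{2} - 11 a$)
$v \left(S{\left(- 2 \left(0 + 1\right) \right)} + \left(1 \cdot 0 - 6\right)\right) = \sqrt{15} \left(\left(-2 + \left(- 2 \left(0 + 1\right)\right)^{2} - 11 \left(- 2 \left(0 + 1\right)\right)\right) + \left(1 \cdot 0 - 6\right)\right) = \sqrt{15} \left(\left(-2 + \left(\left(-2\right) 1\right)^{2} - 11 \left(\left(-2\right) 1\right)\right) + \left(0 - 6\right)\right) = \sqrt{15} \left(\left(-2 + \left(-2\right)^{2} - -22\right) - 6\right) = \sqrt{15} \left(\left(-2 + 4 + 22\right) - 6\right) = \sqrt{15} \left(24 - 6\right) = \sqrt{15} \cdot 18 = 18 \sqrt{15}$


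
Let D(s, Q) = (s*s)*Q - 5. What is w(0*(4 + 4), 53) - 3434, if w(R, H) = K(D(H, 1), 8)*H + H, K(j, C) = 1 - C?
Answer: -3752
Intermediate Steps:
D(s, Q) = -5 + Q*s² (D(s, Q) = s²*Q - 5 = Q*s² - 5 = -5 + Q*s²)
w(R, H) = -6*H (w(R, H) = (1 - 1*8)*H + H = (1 - 8)*H + H = -7*H + H = -6*H)
w(0*(4 + 4), 53) - 3434 = -6*53 - 3434 = -318 - 3434 = -3752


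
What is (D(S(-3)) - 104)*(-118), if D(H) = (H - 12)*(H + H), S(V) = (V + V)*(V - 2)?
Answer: -115168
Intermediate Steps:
S(V) = 2*V*(-2 + V) (S(V) = (2*V)*(-2 + V) = 2*V*(-2 + V))
D(H) = 2*H*(-12 + H) (D(H) = (-12 + H)*(2*H) = 2*H*(-12 + H))
(D(S(-3)) - 104)*(-118) = (2*(2*(-3)*(-2 - 3))*(-12 + 2*(-3)*(-2 - 3)) - 104)*(-118) = (2*(2*(-3)*(-5))*(-12 + 2*(-3)*(-5)) - 104)*(-118) = (2*30*(-12 + 30) - 104)*(-118) = (2*30*18 - 104)*(-118) = (1080 - 104)*(-118) = 976*(-118) = -115168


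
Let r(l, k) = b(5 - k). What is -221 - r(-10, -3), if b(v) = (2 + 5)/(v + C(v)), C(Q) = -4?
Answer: -891/4 ≈ -222.75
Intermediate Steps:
b(v) = 7/(-4 + v) (b(v) = (2 + 5)/(v - 4) = 7/(-4 + v))
r(l, k) = 7/(1 - k) (r(l, k) = 7/(-4 + (5 - k)) = 7/(1 - k))
-221 - r(-10, -3) = -221 - (-7)/(-1 - 3) = -221 - (-7)/(-4) = -221 - (-7)*(-1)/4 = -221 - 1*7/4 = -221 - 7/4 = -891/4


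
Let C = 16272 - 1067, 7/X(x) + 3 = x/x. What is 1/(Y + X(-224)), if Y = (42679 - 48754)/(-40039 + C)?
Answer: -4139/13474 ≈ -0.30718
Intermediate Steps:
X(x) = -7/2 (X(x) = 7/(-3 + x/x) = 7/(-3 + 1) = 7/(-2) = 7*(-½) = -7/2)
C = 15205
Y = 2025/8278 (Y = (42679 - 48754)/(-40039 + 15205) = -6075/(-24834) = -6075*(-1/24834) = 2025/8278 ≈ 0.24462)
1/(Y + X(-224)) = 1/(2025/8278 - 7/2) = 1/(-13474/4139) = -4139/13474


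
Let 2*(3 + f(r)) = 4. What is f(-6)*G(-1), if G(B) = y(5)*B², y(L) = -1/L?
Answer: ⅕ ≈ 0.20000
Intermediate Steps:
f(r) = -1 (f(r) = -3 + (½)*4 = -3 + 2 = -1)
G(B) = -B²/5 (G(B) = (-1/5)*B² = (-1*⅕)*B² = -B²/5)
f(-6)*G(-1) = -(-1)*(-1)²/5 = -(-1)/5 = -1*(-⅕) = ⅕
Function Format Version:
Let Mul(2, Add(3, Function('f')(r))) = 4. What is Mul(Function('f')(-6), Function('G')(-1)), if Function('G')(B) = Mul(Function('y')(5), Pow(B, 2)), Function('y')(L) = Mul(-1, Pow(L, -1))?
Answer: Rational(1, 5) ≈ 0.20000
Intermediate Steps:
Function('f')(r) = -1 (Function('f')(r) = Add(-3, Mul(Rational(1, 2), 4)) = Add(-3, 2) = -1)
Function('G')(B) = Mul(Rational(-1, 5), Pow(B, 2)) (Function('G')(B) = Mul(Mul(-1, Pow(5, -1)), Pow(B, 2)) = Mul(Mul(-1, Rational(1, 5)), Pow(B, 2)) = Mul(Rational(-1, 5), Pow(B, 2)))
Mul(Function('f')(-6), Function('G')(-1)) = Mul(-1, Mul(Rational(-1, 5), Pow(-1, 2))) = Mul(-1, Mul(Rational(-1, 5), 1)) = Mul(-1, Rational(-1, 5)) = Rational(1, 5)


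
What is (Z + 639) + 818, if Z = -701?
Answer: 756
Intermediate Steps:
(Z + 639) + 818 = (-701 + 639) + 818 = -62 + 818 = 756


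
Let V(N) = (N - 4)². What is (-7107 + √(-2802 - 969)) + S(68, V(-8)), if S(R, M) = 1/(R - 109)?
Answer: -291388/41 + 3*I*√419 ≈ -7107.0 + 61.408*I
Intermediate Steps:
V(N) = (-4 + N)²
S(R, M) = 1/(-109 + R)
(-7107 + √(-2802 - 969)) + S(68, V(-8)) = (-7107 + √(-2802 - 969)) + 1/(-109 + 68) = (-7107 + √(-3771)) + 1/(-41) = (-7107 + 3*I*√419) - 1/41 = -291388/41 + 3*I*√419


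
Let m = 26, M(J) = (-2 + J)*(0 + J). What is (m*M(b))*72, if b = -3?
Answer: 28080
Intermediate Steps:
M(J) = J*(-2 + J) (M(J) = (-2 + J)*J = J*(-2 + J))
(m*M(b))*72 = (26*(-3*(-2 - 3)))*72 = (26*(-3*(-5)))*72 = (26*15)*72 = 390*72 = 28080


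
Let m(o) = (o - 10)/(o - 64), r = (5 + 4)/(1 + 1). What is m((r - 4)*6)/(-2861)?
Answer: -7/174521 ≈ -4.0110e-5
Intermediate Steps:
r = 9/2 ≈ 4.5000
m(o) = (-10 + o)/(-64 + o)
m((r - 4)*6)/(-2861) = ((-10 + (9/2 - 4)*6)/(-64 + (9/2 - 4)*6))/(-2861) = ((-10 + (½)*6)/(-64 + (½)*6))*(-1/2861) = ((-10 + 3)/(-64 + 3))*(-1/2861) = (-7/(-61))*(-1/2861) = -1/61*(-7)*(-1/2861) = (7/61)*(-1/2861) = -7/174521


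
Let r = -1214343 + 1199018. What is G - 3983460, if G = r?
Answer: -3998785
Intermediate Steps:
r = -15325
G = -15325
G - 3983460 = -15325 - 3983460 = -3998785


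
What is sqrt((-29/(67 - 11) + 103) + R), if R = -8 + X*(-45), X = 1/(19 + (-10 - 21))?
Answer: sqrt(77014)/28 ≈ 9.9112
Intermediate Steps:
X = -1/12 (X = 1/(19 - 31) = 1/(-12) = -1/12 ≈ -0.083333)
R = -17/4 (R = -8 - 1/12*(-45) = -8 + 15/4 = -17/4 ≈ -4.2500)
sqrt((-29/(67 - 11) + 103) + R) = sqrt((-29/(67 - 11) + 103) - 17/4) = sqrt((-29/56 + 103) - 17/4) = sqrt(5739/56 - 17/4) = sqrt(5501/56) = sqrt(77014)/28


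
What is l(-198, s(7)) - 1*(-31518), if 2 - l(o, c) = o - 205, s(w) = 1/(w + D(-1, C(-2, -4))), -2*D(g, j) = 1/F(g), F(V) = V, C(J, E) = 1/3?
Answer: 31923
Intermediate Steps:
C(J, E) = ⅓
D(g, j) = -1/(2*g)
s(w) = 1/(½ + w) (s(w) = 1/(w - ½/(-1)) = 1/(w - ½*(-1)) = 1/(w + ½) = 1/(½ + w))
l(o, c) = 207 - o (l(o, c) = 2 - (o - 205) = 2 - (-205 + o) = 2 + (205 - o) = 207 - o)
l(-198, s(7)) - 1*(-31518) = (207 - 1*(-198)) - 1*(-31518) = (207 + 198) + 31518 = 405 + 31518 = 31923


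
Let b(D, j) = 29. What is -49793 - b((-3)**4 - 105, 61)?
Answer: -49822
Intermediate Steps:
-49793 - b((-3)**4 - 105, 61) = -49793 - 1*29 = -49793 - 29 = -49822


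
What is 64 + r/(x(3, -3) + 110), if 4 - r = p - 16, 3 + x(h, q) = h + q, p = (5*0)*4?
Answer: 6868/107 ≈ 64.187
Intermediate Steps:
p = 0 (p = 0*4 = 0)
x(h, q) = -3 + h + q (x(h, q) = -3 + (h + q) = -3 + h + q)
r = 20 (r = 4 - (0 - 16) = 4 - 1*(-16) = 4 + 16 = 20)
64 + r/(x(3, -3) + 110) = 64 + 20/((-3 + 3 - 3) + 110) = 64 + 20/(-3 + 110) = 64 + 20/107 = 6868/107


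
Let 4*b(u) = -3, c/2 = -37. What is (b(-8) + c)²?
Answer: 89401/16 ≈ 5587.6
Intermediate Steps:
c = -74 (c = 2*(-37) = -74)
b(u) = -¾ (b(u) = (¼)*(-3) = -¾)
(b(-8) + c)² = (-¾ - 74)² = (-299/4)² = 89401/16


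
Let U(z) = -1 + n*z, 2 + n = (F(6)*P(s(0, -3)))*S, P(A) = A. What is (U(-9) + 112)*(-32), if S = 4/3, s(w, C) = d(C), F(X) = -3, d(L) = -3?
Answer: -672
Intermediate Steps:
s(w, C) = -3
S = 4/3 (S = 4*(⅓) = 4/3 ≈ 1.3333)
n = 10 (n = -2 - 3*(-3)*(4/3) = -2 + 9*(4/3) = -2 + 12 = 10)
U(z) = -1 + 10*z
(U(-9) + 112)*(-32) = ((-1 + 10*(-9)) + 112)*(-32) = ((-1 - 90) + 112)*(-32) = (-91 + 112)*(-32) = 21*(-32) = -672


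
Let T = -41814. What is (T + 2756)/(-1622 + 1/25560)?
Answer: 998322480/41458319 ≈ 24.080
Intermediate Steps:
(T + 2756)/(-1622 + 1/25560) = (-41814 + 2756)/(-1622 + 1/25560) = -39058/(-1622 + 1/25560) = -39058/(-41458319/25560) = -39058*(-25560/41458319) = 998322480/41458319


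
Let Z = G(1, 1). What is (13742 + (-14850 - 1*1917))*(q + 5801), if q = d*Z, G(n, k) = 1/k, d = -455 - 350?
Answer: -15112900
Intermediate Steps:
d = -805
G(n, k) = 1/k
Z = 1 (Z = 1/1 = 1)
q = -805 (q = -805*1 = -805)
(13742 + (-14850 - 1*1917))*(q + 5801) = (13742 + (-14850 - 1*1917))*(-805 + 5801) = (13742 + (-14850 - 1917))*4996 = (13742 - 16767)*4996 = -3025*4996 = -15112900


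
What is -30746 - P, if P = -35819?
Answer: 5073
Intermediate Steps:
-30746 - P = -30746 - 1*(-35819) = -30746 + 35819 = 5073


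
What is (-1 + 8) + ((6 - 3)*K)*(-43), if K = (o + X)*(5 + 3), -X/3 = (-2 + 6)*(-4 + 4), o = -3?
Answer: 3103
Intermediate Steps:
X = 0 (X = -3*(-2 + 6)*(-4 + 4) = -12*0 = -3*0 = 0)
K = -24 (K = (-3 + 0)*(5 + 3) = -3*8 = -24)
(-1 + 8) + ((6 - 3)*K)*(-43) = (-1 + 8) + ((6 - 3)*(-24))*(-43) = 7 + (3*(-24))*(-43) = 7 - 72*(-43) = 7 + 3096 = 3103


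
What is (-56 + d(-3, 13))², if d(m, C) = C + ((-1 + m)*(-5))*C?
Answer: 47089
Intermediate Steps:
d(m, C) = C + C*(5 - 5*m) (d(m, C) = C + (5 - 5*m)*C = C + C*(5 - 5*m))
(-56 + d(-3, 13))² = (-56 + 13*(6 - 5*(-3)))² = (-56 + 13*(6 + 15))² = (-56 + 13*21)² = (-56 + 273)² = 217² = 47089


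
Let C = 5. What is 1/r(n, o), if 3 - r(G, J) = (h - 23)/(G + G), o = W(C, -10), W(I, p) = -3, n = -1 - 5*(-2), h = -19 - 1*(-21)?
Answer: 6/25 ≈ 0.24000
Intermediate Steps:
h = 2 (h = -19 + 21 = 2)
n = 9 (n = -1 + 10 = 9)
o = -3
r(G, J) = 3 + 21/(2*G) (r(G, J) = 3 - (2 - 23)/(G + G) = 3 - (-21)/(2*G) = 3 + 21/(2*G))
1/r(n, o) = 1/(3 + (21/2)/9) = 1/(3 + (21/2)*(⅑)) = 1/(3 + 7/6) = 1/(25/6) = 6/25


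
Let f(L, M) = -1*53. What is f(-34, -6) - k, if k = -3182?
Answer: 3129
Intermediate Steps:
f(L, M) = -53
f(-34, -6) - k = -53 - 1*(-3182) = -53 + 3182 = 3129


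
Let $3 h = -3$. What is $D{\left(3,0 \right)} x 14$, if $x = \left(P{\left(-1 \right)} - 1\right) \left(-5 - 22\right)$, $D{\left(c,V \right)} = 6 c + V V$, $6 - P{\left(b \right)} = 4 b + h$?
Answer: $-68040$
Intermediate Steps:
$h = -1$ ($h = \frac{1}{3} \left(-3\right) = -1$)
$P{\left(b \right)} = 7 - 4 b$ ($P{\left(b \right)} = 6 - \left(4 b - 1\right) = 6 - \left(-1 + 4 b\right) = 7 - 4 b$)
$D{\left(c,V \right)} = V^{2} + 6 c$ ($D{\left(c,V \right)} = 6 c + V^{2} = V^{2} + 6 c$)
$x = -270$ ($x = \left(\left(7 - -4\right) - 1\right) \left(-5 - 22\right) = \left(\left(7 + 4\right) - 1\right) \left(-27\right) = \left(11 - 1\right) \left(-27\right) = 10 \left(-27\right) = -270$)
$D{\left(3,0 \right)} x 14 = \left(0^{2} + 6 \cdot 3\right) \left(-270\right) 14 = \left(0 + 18\right) \left(-270\right) 14 = 18 \left(-270\right) 14 = \left(-4860\right) 14 = -68040$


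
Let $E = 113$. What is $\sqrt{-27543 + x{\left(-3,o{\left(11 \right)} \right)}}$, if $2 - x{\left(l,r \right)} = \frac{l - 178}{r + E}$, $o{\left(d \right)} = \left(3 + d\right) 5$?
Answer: $\frac{i \sqrt{922287426}}{183} \approx 165.95 i$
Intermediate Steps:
$o{\left(d \right)} = 15 + 5 d$
$x{\left(l,r \right)} = 2 - \frac{-178 + l}{113 + r}$ ($x{\left(l,r \right)} = 2 - \frac{l - 178}{r + 113} = 2 - \frac{-178 + l}{113 + r}$)
$\sqrt{-27543 + x{\left(-3,o{\left(11 \right)} \right)}} = \sqrt{-27543 + \frac{404 - -3 + 2 \left(15 + 5 \cdot 11\right)}{113 + \left(15 + 5 \cdot 11\right)}} = \sqrt{-27543 + \frac{404 + 3 + 2 \left(15 + 55\right)}{113 + \left(15 + 55\right)}} = \sqrt{-27543 + \frac{404 + 3 + 2 \cdot 70}{113 + 70}} = \sqrt{-27543 + \frac{404 + 3 + 140}{183}} = \sqrt{-27543 + \frac{1}{183} \cdot 547} = \sqrt{-27543 + \frac{547}{183}} = \sqrt{- \frac{5039822}{183}} = \frac{i \sqrt{922287426}}{183}$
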